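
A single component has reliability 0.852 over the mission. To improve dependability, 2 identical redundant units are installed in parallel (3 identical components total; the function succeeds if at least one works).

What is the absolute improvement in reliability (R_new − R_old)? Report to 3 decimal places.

R_before = 0.852
R_after = 1 − (1 − 0.852)^3 = 0.997
ΔR = 0.997 − 0.852 = 0.145

0.145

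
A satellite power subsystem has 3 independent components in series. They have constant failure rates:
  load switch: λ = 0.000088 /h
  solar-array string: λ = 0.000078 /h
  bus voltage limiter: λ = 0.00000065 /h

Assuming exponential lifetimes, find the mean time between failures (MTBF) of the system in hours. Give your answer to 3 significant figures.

Series of exponential components: λ_sys = Σ λ_i
λ_sys = 0.000088 + 0.000078 + 0.00000065 = 1.6665e-04 /h
MTBF = 1 / λ_sys = 6000 h

6000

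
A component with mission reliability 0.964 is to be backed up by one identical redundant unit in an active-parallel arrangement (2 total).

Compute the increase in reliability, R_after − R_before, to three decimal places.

R_before = 0.964
R_after = 1 − (1 − 0.964)^2 = 0.999
ΔR = 0.999 − 0.964 = 0.035

0.035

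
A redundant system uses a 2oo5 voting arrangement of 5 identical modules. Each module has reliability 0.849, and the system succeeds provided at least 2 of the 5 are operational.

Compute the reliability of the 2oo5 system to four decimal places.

R = Σ_{i=2}^{5} C(5,i) p^i (1−p)^{5−i} with p = 0.849
C(5,2)·0.849^2·0.151^3 = 0.024817
C(5,3)·0.849^3·0.151^2 = 0.139533
C(5,4)·0.849^4·0.151^1 = 0.392263
C(5,5)·0.849^5·0.151^0 = 0.441101
Sum = 0.9977

0.9977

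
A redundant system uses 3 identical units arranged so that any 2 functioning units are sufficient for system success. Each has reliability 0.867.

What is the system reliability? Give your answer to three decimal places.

0.952

R = Σ_{i=2}^{3} C(3,i) p^i (1−p)^{3−i} with p = 0.867
C(3,2)·0.867^2·0.133^1 = 0.29992
C(3,3)·0.867^3·0.133^0 = 0.65171
Sum = 0.952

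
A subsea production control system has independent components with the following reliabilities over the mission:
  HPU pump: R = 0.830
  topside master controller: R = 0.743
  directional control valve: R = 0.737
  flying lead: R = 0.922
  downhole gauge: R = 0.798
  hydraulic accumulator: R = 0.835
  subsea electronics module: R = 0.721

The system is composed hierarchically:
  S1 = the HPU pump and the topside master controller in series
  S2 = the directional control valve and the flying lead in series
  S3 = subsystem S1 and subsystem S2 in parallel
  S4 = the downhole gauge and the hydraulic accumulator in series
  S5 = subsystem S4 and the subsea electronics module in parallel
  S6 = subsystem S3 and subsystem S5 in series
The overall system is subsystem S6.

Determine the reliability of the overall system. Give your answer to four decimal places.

0.7955

Series (HPU pump and topside master controller): 0.830000 × 0.743000 = 0.616690
Series (directional control valve and flying lead): 0.737000 × 0.922000 = 0.679514
Parallel ([0.616690] and [0.679514]): 1 − (1 − 0.616690)(1 − 0.679514) = 0.877155
Series (downhole gauge and hydraulic accumulator): 0.798000 × 0.835000 = 0.666330
Parallel ([0.666330] and subsea electronics module): 1 − (1 − 0.666330)(1 − 0.721000) = 0.906906
Series ([0.877155] and [0.906906]): 0.877155 × 0.906906 = 0.7955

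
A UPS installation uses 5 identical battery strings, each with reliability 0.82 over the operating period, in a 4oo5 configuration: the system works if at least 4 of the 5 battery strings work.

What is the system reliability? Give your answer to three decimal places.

0.778

R = Σ_{i=4}^{5} C(5,i) p^i (1−p)^{5−i} with p = 0.82
C(5,4)·0.82^4·0.18^1 = 0.40691
C(5,5)·0.82^5·0.18^0 = 0.37074
Sum = 0.778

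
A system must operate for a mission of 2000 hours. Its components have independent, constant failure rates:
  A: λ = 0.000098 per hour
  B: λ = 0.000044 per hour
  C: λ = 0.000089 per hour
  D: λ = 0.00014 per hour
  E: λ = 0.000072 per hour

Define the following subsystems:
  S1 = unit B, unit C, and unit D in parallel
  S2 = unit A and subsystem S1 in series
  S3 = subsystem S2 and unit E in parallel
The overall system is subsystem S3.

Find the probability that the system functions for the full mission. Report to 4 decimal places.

R(A) = exp(−0.000098 × 2000) = 0.822012
R(B) = exp(−0.000044 × 2000) = 0.915761
R(C) = exp(−0.000089 × 2000) = 0.836942
R(D) = exp(−0.00014 × 2000) = 0.755784
R(E) = exp(−0.000072 × 2000) = 0.865888
Parallel (B, C, and D): 1 − (1 − 0.915761)(1 − 0.836942)(1 − 0.755784) = 0.996645
Series (A and [0.996645]): 0.822012 × 0.996645 = 0.819254
Parallel ([0.819254] and E): 1 − (1 − 0.819254)(1 − 0.865888) = 0.9758

0.9758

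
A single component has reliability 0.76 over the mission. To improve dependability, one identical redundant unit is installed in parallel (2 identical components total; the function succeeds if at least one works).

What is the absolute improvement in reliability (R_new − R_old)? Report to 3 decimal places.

0.182

R_before = 0.76
R_after = 1 − (1 − 0.76)^2 = 0.942
ΔR = 0.942 − 0.76 = 0.182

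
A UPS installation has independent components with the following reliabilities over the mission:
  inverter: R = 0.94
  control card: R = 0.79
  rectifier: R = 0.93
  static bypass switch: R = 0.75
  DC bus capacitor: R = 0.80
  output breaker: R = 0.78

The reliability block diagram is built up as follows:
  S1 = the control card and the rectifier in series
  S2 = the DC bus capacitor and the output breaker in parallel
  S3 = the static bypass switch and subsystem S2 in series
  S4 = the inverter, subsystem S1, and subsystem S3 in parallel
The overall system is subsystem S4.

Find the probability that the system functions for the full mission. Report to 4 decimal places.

Series (control card and rectifier): 0.790000 × 0.930000 = 0.734700
Parallel (DC bus capacitor and output breaker): 1 − (1 − 0.800000)(1 − 0.780000) = 0.956000
Series (static bypass switch and [0.956000]): 0.750000 × 0.956000 = 0.717000
Parallel (inverter, [0.734700], and [0.717000]): 1 − (1 − 0.940000)(1 − 0.734700)(1 − 0.717000) = 0.9955

0.9955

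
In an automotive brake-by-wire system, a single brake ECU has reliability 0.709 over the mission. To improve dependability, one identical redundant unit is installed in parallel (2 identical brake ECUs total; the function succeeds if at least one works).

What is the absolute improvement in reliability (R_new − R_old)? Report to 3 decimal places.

R_before = 0.709
R_after = 1 − (1 − 0.709)^2 = 0.915
ΔR = 0.915 − 0.709 = 0.206

0.206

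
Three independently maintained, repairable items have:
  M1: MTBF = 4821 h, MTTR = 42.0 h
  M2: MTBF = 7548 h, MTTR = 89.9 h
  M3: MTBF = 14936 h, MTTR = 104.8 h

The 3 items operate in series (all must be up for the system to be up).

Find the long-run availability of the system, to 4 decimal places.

0.9729

A(M1) = MTBF/(MTBF+MTTR) = 4821/(4821+42.0) = 0.991363
A(M2) = MTBF/(MTBF+MTTR) = 7548/(7548+89.9) = 0.988230
A(M3) = MTBF/(MTBF+MTTR) = 14936/(14936+104.8) = 0.993032
Series availability: 0.991363 × 0.988230 × 0.993032 = 0.9729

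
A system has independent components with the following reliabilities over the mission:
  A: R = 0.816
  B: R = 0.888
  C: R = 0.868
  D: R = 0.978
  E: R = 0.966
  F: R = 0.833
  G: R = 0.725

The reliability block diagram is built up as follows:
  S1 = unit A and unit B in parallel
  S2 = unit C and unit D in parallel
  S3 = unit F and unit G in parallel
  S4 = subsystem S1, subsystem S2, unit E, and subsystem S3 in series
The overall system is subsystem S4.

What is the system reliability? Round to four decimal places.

0.9000

Parallel (A and B): 1 − (1 − 0.816000)(1 − 0.888000) = 0.979392
Parallel (C and D): 1 − (1 − 0.868000)(1 − 0.978000) = 0.997096
Parallel (F and G): 1 − (1 − 0.833000)(1 − 0.725000) = 0.954075
Series ([0.979392], [0.997096], E, and [0.954075]): 0.979392 × 0.997096 × 0.966000 × 0.954075 = 0.9000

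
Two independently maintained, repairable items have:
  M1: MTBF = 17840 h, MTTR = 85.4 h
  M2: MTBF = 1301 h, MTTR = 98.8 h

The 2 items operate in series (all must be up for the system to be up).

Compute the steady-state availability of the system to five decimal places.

A(M1) = MTBF/(MTBF+MTTR) = 17840/(17840+85.4) = 0.995236
A(M2) = MTBF/(MTBF+MTTR) = 1301/(1301+98.8) = 0.929418
Series availability: 0.995236 × 0.929418 = 0.92499

0.92499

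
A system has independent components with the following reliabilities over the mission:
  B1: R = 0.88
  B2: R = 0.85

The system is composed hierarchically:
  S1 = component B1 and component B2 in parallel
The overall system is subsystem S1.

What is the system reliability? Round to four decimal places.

Parallel (B1 and B2): 1 − (1 − 0.880000)(1 − 0.850000) = 0.9820

0.9820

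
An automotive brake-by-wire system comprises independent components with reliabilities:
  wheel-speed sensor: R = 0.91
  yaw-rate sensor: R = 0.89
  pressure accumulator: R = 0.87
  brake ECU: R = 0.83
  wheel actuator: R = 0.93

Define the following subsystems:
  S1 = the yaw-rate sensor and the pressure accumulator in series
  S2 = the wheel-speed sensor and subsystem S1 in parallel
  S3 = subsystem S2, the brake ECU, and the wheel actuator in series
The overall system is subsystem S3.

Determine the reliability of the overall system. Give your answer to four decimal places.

Series (yaw-rate sensor and pressure accumulator): 0.890000 × 0.870000 = 0.774300
Parallel (wheel-speed sensor and [0.774300]): 1 − (1 − 0.910000)(1 − 0.774300) = 0.979687
Series ([0.979687], brake ECU, and wheel actuator): 0.979687 × 0.830000 × 0.930000 = 0.7562

0.7562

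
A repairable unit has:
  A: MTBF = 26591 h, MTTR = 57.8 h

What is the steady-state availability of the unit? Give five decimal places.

0.99783

A(A) = MTBF/(MTBF+MTTR) = 26591/(26591+57.8) = 0.99783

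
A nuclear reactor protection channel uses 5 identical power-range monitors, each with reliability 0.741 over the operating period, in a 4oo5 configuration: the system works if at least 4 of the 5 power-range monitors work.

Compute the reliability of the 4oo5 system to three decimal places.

0.614

R = Σ_{i=4}^{5} C(5,i) p^i (1−p)^{5−i} with p = 0.741
C(5,4)·0.741^4·0.259^1 = 0.39043
C(5,5)·0.741^5·0.259^0 = 0.22340
Sum = 0.614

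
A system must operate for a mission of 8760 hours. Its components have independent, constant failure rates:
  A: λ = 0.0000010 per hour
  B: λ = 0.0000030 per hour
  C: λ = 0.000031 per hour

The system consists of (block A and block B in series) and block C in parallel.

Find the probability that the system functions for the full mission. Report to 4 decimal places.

0.9918

R(A) = exp(−0.0000010 × 8760) = 0.991278
R(B) = exp(−0.0000030 × 8760) = 0.974062
R(C) = exp(−0.000031 × 8760) = 0.762190
Series (A and B): 0.991278 × 0.974062 = 0.965566
Parallel ([0.965566] and C): 1 − (1 − 0.965566)(1 − 0.762190) = 0.9918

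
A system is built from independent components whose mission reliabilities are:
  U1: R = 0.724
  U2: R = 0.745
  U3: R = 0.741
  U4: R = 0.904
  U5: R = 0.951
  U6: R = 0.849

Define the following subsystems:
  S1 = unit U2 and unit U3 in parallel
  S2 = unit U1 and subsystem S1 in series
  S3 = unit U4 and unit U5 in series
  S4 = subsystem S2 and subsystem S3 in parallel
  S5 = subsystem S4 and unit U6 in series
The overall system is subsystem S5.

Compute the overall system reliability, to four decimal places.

Parallel (U2 and U3): 1 − (1 − 0.745000)(1 − 0.741000) = 0.933955
Series (U1 and [0.933955]): 0.724000 × 0.933955 = 0.676183
Series (U4 and U5): 0.904000 × 0.951000 = 0.859704
Parallel ([0.676183] and [0.859704]): 1 − (1 − 0.676183)(1 − 0.859704) = 0.954570
Series ([0.954570] and U6): 0.954570 × 0.849000 = 0.8104

0.8104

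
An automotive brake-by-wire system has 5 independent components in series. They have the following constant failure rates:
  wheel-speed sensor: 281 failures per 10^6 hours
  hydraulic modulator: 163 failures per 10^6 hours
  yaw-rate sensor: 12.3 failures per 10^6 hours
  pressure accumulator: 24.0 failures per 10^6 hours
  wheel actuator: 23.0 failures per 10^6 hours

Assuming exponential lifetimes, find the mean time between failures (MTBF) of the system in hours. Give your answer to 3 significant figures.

Series of exponential components: λ_sys = Σ λ_i
λ_sys = 0.000281 + 0.000163 + 0.0000123 + 0.0000240 + 0.0000230 = 5.0330e-04 /h
MTBF = 1 / λ_sys = 1990 h

1990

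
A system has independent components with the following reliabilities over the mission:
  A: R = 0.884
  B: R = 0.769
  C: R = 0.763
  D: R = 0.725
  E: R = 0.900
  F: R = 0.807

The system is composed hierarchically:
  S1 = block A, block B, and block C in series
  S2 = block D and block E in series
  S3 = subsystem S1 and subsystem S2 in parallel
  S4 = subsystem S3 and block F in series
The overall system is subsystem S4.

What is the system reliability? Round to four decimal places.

Series (A, B, and C): 0.884000 × 0.769000 × 0.763000 = 0.518684
Series (D and E): 0.725000 × 0.900000 = 0.652500
Parallel ([0.518684] and [0.652500]): 1 − (1 − 0.518684)(1 − 0.652500) = 0.832743
Series ([0.832743] and F): 0.832743 × 0.807000 = 0.6720

0.6720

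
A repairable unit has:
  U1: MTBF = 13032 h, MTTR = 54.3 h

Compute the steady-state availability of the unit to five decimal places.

0.99585

A(U1) = MTBF/(MTBF+MTTR) = 13032/(13032+54.3) = 0.99585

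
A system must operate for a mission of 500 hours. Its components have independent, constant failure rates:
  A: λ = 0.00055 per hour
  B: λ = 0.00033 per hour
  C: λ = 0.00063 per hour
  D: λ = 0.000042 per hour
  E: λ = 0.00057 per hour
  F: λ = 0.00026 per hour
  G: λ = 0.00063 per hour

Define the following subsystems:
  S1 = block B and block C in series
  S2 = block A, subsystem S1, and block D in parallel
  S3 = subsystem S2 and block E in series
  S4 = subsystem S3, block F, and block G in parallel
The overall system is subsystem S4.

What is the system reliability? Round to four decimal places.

0.9918

R(A) = exp(−0.00055 × 500) = 0.759572
R(B) = exp(−0.00033 × 500) = 0.847894
R(C) = exp(−0.00063 × 500) = 0.729789
R(D) = exp(−0.000042 × 500) = 0.979219
R(E) = exp(−0.00057 × 500) = 0.752014
R(F) = exp(−0.00026 × 500) = 0.878095
R(G) = exp(−0.00063 × 500) = 0.729789
Series (B and C): 0.847894 × 0.729789 = 0.618784
Parallel (A, [0.618784], and D): 1 − (1 − 0.759572)(1 − 0.618784)(1 − 0.979219) = 0.998095
Series ([0.998095] and E): 0.998095 × 0.752014 = 0.750581
Parallel ([0.750581], F, and G): 1 − (1 − 0.750581)(1 − 0.878095)(1 − 0.729789) = 0.9918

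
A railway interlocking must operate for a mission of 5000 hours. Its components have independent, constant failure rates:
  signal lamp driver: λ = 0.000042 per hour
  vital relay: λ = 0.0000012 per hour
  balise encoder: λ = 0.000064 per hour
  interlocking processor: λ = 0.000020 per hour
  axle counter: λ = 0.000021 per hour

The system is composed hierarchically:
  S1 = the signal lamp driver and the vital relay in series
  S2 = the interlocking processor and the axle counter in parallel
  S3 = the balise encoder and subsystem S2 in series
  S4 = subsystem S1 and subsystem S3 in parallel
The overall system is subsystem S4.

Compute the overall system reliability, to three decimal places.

R(signal lamp driver) = exp(−0.000042 × 5000) = 0.81058
R(vital relay) = exp(−0.0000012 × 5000) = 0.99402
R(balise encoder) = exp(−0.000064 × 5000) = 0.72615
R(interlocking processor) = exp(−0.000020 × 5000) = 0.90484
R(axle counter) = exp(−0.000021 × 5000) = 0.90032
Series (signal lamp driver and vital relay): 0.81058 × 0.99402 = 0.80573
Parallel (interlocking processor and axle counter): 1 − (1 − 0.90484)(1 − 0.90032) = 0.99051
Series (balise encoder and [0.99051]): 0.72615 × 0.99051 = 0.71926
Parallel ([0.80573] and [0.71926]): 1 − (1 − 0.80573)(1 − 0.71926) = 0.945

0.945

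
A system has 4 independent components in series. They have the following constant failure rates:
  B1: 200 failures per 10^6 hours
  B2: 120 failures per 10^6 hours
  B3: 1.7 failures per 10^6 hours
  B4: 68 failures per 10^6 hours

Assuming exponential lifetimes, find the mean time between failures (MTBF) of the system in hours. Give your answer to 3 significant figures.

Series of exponential components: λ_sys = Σ λ_i
λ_sys = 0.00020 + 0.00012 + 0.0000017 + 0.000068 = 3.8970e-04 /h
MTBF = 1 / λ_sys = 2570 h

2570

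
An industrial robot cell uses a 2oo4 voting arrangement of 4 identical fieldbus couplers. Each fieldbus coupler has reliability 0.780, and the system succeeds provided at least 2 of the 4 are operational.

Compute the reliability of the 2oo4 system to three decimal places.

R = Σ_{i=2}^{4} C(4,i) p^i (1−p)^{4−i} with p = 0.780
C(4,2)·0.780^2·0.220^2 = 0.17668
C(4,3)·0.780^3·0.220^1 = 0.41761
C(4,4)·0.780^4·0.220^0 = 0.37015
Sum = 0.964

0.964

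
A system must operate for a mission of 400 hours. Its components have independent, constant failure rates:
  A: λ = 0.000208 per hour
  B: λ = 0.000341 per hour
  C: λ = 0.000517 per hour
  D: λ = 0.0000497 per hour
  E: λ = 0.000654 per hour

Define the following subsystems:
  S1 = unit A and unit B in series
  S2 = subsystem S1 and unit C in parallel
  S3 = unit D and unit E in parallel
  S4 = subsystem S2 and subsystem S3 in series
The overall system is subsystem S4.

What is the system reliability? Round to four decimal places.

0.9588

R(A) = exp(−0.000208 × 400) = 0.920167
R(B) = exp(−0.000341 × 400) = 0.872494
R(C) = exp(−0.000517 × 400) = 0.813182
R(D) = exp(−0.0000497 × 400) = 0.980316
R(E) = exp(−0.000654 × 400) = 0.769819
Series (A and B): 0.920167 × 0.872494 = 0.802840
Parallel ([0.802840] and C): 1 − (1 − 0.802840)(1 − 0.813182) = 0.963167
Parallel (D and E): 1 − (1 − 0.980316)(1 − 0.769819) = 0.995469
Series ([0.963167] and [0.995469]): 0.963167 × 0.995469 = 0.9588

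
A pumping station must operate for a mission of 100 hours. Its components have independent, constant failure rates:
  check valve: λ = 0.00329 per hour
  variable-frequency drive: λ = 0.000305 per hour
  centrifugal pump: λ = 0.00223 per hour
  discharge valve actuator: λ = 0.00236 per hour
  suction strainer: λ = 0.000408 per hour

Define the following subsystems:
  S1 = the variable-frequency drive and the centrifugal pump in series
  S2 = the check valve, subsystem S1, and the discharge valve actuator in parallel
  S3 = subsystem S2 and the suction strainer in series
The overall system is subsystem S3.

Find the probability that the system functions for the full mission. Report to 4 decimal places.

0.9474

R(check valve) = exp(−0.00329 × 100) = 0.719643
R(variable-frequency drive) = exp(−0.000305 × 100) = 0.969960
R(centrifugal pump) = exp(−0.00223 × 100) = 0.800115
R(discharge valve actuator) = exp(−0.00236 × 100) = 0.789781
R(suction strainer) = exp(−0.000408 × 100) = 0.960021
Series (variable-frequency drive and centrifugal pump): 0.969960 × 0.800115 = 0.776080
Parallel (check valve, [0.776080], and discharge valve actuator): 1 − (1 − 0.719643)(1 − 0.776080)(1 − 0.789781) = 0.986803
Series ([0.986803] and suction strainer): 0.986803 × 0.960021 = 0.9474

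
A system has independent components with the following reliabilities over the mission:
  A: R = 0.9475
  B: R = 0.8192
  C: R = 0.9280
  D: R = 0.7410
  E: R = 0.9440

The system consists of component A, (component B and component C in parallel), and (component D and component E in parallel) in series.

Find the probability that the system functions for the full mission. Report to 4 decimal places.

0.9216

Parallel (B and C): 1 − (1 − 0.819200)(1 − 0.928000) = 0.986982
Parallel (D and E): 1 − (1 − 0.741000)(1 − 0.944000) = 0.985496
Series (A, [0.986982], and [0.985496]): 0.947500 × 0.986982 × 0.985496 = 0.9216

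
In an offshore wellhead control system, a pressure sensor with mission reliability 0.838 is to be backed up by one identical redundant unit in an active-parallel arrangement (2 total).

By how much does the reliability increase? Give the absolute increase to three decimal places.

R_before = 0.838
R_after = 1 − (1 − 0.838)^2 = 0.974
ΔR = 0.974 − 0.838 = 0.136

0.136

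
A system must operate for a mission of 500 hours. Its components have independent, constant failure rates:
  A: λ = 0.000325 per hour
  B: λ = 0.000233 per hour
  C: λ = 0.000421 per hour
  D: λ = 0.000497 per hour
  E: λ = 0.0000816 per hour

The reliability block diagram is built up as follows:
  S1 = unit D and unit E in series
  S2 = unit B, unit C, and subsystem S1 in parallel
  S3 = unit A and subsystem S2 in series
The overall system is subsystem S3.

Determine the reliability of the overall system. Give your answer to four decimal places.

0.8456

R(A) = exp(−0.000325 × 500) = 0.850016
R(B) = exp(−0.000233 × 500) = 0.890030
R(C) = exp(−0.000421 × 500) = 0.810179
R(D) = exp(−0.000497 × 500) = 0.779970
R(E) = exp(−0.0000816 × 500) = 0.960021
Series (D and E): 0.779970 × 0.960021 = 0.748788
Parallel (B, C, and [0.748788]): 1 − (1 − 0.890030)(1 − 0.810179)(1 − 0.748788) = 0.994756
Series (A and [0.994756]): 0.850016 × 0.994756 = 0.8456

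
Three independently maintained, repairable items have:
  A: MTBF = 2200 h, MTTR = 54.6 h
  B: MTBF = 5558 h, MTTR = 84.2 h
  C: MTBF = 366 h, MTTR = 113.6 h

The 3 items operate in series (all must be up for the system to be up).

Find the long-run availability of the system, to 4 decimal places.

0.7335

A(A) = MTBF/(MTBF+MTTR) = 2200/(2200+54.6) = 0.975783
A(B) = MTBF/(MTBF+MTTR) = 5558/(5558+84.2) = 0.985077
A(C) = MTBF/(MTBF+MTTR) = 366/(366+113.6) = 0.763136
Series availability: 0.975783 × 0.985077 × 0.763136 = 0.7335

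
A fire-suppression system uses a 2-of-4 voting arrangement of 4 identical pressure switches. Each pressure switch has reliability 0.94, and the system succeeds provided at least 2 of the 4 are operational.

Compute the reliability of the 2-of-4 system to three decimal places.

0.999

R = Σ_{i=2}^{4} C(4,i) p^i (1−p)^{4−i} with p = 0.94
C(4,2)·0.94^2·0.06^2 = 0.01909
C(4,3)·0.94^3·0.06^1 = 0.19934
C(4,4)·0.94^4·0.06^0 = 0.78075
Sum = 0.999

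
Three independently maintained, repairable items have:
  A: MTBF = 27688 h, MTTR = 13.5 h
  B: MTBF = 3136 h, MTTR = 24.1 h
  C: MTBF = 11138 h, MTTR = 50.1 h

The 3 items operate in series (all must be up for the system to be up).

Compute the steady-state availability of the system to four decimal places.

0.9874

A(A) = MTBF/(MTBF+MTTR) = 27688/(27688+13.5) = 0.999513
A(B) = MTBF/(MTBF+MTTR) = 3136/(3136+24.1) = 0.992374
A(C) = MTBF/(MTBF+MTTR) = 11138/(11138+50.1) = 0.995522
Series availability: 0.999513 × 0.992374 × 0.995522 = 0.9874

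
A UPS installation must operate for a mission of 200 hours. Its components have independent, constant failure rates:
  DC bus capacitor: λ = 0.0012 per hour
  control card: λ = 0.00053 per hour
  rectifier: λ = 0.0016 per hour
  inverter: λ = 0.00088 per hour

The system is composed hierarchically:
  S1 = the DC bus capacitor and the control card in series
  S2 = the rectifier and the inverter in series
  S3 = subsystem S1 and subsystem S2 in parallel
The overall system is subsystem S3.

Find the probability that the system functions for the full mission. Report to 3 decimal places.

0.886

R(DC bus capacitor) = exp(−0.0012 × 200) = 0.78663
R(control card) = exp(−0.00053 × 200) = 0.89942
R(rectifier) = exp(−0.0016 × 200) = 0.72615
R(inverter) = exp(−0.00088 × 200) = 0.83862
Series (DC bus capacitor and control card): 0.78663 × 0.89942 = 0.70751
Series (rectifier and inverter): 0.72615 × 0.83862 = 0.60896
Parallel ([0.70751] and [0.60896]): 1 − (1 − 0.70751)(1 − 0.60896) = 0.886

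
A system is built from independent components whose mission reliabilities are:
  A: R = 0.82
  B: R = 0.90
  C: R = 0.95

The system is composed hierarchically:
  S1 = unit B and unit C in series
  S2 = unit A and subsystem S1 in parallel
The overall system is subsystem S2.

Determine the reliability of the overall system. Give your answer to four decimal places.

Series (B and C): 0.900000 × 0.950000 = 0.855000
Parallel (A and [0.855000]): 1 − (1 − 0.820000)(1 − 0.855000) = 0.9739

0.9739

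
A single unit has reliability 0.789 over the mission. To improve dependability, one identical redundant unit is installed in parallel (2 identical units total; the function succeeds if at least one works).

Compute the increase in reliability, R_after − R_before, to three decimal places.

0.166

R_before = 0.789
R_after = 1 − (1 − 0.789)^2 = 0.955
ΔR = 0.955 − 0.789 = 0.166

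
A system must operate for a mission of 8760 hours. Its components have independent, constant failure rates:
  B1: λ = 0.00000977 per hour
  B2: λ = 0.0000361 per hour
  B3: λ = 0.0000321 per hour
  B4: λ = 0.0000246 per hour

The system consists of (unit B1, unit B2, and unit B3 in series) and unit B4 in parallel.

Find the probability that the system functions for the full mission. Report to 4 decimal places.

R(B1) = exp(−0.00000977 × 8760) = 0.917975
R(B2) = exp(−0.0000361 × 8760) = 0.728887
R(B3) = exp(−0.0000321 × 8760) = 0.754880
R(B4) = exp(−0.0000246 × 8760) = 0.806141
Series (B1, B2, and B3): 0.917975 × 0.728887 × 0.754880 = 0.505090
Parallel ([0.505090] and B4): 1 − (1 − 0.505090)(1 − 0.806141) = 0.9041

0.9041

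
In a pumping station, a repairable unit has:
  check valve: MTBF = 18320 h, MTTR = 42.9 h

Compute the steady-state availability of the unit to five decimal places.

0.99766

A(check valve) = MTBF/(MTBF+MTTR) = 18320/(18320+42.9) = 0.99766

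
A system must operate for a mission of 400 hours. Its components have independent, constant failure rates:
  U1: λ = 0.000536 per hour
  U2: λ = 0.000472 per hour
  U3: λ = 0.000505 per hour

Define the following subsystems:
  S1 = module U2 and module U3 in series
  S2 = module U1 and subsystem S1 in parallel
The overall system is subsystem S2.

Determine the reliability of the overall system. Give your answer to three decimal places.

R(U1) = exp(−0.000536 × 400) = 0.80703
R(U2) = exp(−0.000472 × 400) = 0.82795
R(U3) = exp(−0.000505 × 400) = 0.81709
Series (U2 and U3): 0.82795 × 0.81709 = 0.67651
Parallel (U1 and [0.67651]): 1 − (1 − 0.80703)(1 − 0.67651) = 0.938

0.938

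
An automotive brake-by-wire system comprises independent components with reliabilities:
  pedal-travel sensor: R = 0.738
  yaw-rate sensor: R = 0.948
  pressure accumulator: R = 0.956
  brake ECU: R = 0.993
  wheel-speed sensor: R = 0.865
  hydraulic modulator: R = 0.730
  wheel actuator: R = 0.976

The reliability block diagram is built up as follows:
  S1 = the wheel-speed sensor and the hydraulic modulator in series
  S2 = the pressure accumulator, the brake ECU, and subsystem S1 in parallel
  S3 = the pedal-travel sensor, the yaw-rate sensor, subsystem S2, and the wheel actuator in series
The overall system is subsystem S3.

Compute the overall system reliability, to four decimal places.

0.6828

Series (wheel-speed sensor and hydraulic modulator): 0.865000 × 0.730000 = 0.631450
Parallel (pressure accumulator, brake ECU, and [0.631450]): 1 − (1 − 0.956000)(1 − 0.993000)(1 − 0.631450) = 0.999886
Series (pedal-travel sensor, yaw-rate sensor, [0.999886], and wheel actuator): 0.738000 × 0.948000 × 0.999886 × 0.976000 = 0.6828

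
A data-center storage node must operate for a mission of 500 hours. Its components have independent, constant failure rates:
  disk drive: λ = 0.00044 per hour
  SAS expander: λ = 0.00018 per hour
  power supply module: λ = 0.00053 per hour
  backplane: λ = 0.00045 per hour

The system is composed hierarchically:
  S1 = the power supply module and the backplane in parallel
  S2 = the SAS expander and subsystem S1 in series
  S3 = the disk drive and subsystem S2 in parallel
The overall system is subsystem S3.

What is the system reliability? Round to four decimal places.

R(disk drive) = exp(−0.00044 × 500) = 0.802519
R(SAS expander) = exp(−0.00018 × 500) = 0.913931
R(power supply module) = exp(−0.00053 × 500) = 0.767206
R(backplane) = exp(−0.00045 × 500) = 0.798516
Parallel (power supply module and backplane): 1 − (1 − 0.767206)(1 − 0.798516) = 0.953096
Series (SAS expander and [0.953096]): 0.913931 × 0.953096 = 0.871064
Parallel (disk drive and [0.871064]): 1 − (1 − 0.802519)(1 − 0.871064) = 0.9745

0.9745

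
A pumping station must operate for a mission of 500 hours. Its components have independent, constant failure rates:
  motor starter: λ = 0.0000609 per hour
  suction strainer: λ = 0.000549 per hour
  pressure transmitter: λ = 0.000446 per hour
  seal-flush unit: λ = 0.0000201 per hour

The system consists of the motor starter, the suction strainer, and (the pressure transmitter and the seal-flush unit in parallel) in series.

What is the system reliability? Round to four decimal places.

0.7357

R(motor starter) = exp(−0.0000609 × 500) = 0.970009
R(suction strainer) = exp(−0.000549 × 500) = 0.759952
R(pressure transmitter) = exp(−0.000446 × 500) = 0.800115
R(seal-flush unit) = exp(−0.0000201 × 500) = 0.990000
Parallel (pressure transmitter and seal-flush unit): 1 − (1 − 0.800115)(1 − 0.990000) = 0.998001
Series (motor starter, suction strainer, and [0.998001]): 0.970009 × 0.759952 × 0.998001 = 0.7357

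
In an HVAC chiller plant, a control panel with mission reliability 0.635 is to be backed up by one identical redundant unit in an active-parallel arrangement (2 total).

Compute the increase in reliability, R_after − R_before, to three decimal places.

0.232

R_before = 0.635
R_after = 1 − (1 − 0.635)^2 = 0.867
ΔR = 0.867 − 0.635 = 0.232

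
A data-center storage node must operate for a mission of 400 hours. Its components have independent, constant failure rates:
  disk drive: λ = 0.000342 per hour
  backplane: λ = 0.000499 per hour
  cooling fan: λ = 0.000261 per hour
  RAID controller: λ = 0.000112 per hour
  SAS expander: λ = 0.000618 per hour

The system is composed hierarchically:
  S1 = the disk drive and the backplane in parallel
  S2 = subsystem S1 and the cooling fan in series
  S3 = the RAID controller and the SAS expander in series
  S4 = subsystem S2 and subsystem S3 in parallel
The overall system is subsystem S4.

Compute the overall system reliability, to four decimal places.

R(disk drive) = exp(−0.000342 × 400) = 0.872145
R(backplane) = exp(−0.000499 × 400) = 0.819058
R(cooling fan) = exp(−0.000261 × 400) = 0.900865
R(RAID controller) = exp(−0.000112 × 400) = 0.956189
R(SAS expander) = exp(−0.000618 × 400) = 0.780984
Parallel (disk drive and backplane): 1 − (1 − 0.872145)(1 − 0.819058) = 0.976866
Series ([0.976866] and cooling fan): 0.976866 × 0.900865 = 0.880024
Series (RAID controller and SAS expander): 0.956189 × 0.780984 = 0.746768
Parallel ([0.880024] and [0.746768]): 1 − (1 − 0.880024)(1 − 0.746768) = 0.9696

0.9696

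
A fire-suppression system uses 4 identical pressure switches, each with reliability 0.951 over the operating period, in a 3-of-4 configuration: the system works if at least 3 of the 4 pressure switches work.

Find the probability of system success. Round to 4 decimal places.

R = Σ_{i=3}^{4} C(4,i) p^i (1−p)^{4−i} with p = 0.951
C(4,3)·0.951^3·0.049^1 = 0.168577
C(4,4)·0.951^4·0.049^0 = 0.817941
Sum = 0.9865

0.9865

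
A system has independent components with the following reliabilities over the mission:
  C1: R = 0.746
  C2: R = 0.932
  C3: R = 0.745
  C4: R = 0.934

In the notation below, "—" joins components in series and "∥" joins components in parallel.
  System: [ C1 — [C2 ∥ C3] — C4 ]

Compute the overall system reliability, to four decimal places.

0.6847

Parallel (C2 and C3): 1 − (1 − 0.932000)(1 − 0.745000) = 0.982660
Series (C1, [0.982660], and C4): 0.746000 × 0.982660 × 0.934000 = 0.6847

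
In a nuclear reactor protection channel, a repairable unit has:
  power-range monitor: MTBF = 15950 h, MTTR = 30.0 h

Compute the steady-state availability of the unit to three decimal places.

A(power-range monitor) = MTBF/(MTBF+MTTR) = 15950/(15950+30.0) = 0.998

0.998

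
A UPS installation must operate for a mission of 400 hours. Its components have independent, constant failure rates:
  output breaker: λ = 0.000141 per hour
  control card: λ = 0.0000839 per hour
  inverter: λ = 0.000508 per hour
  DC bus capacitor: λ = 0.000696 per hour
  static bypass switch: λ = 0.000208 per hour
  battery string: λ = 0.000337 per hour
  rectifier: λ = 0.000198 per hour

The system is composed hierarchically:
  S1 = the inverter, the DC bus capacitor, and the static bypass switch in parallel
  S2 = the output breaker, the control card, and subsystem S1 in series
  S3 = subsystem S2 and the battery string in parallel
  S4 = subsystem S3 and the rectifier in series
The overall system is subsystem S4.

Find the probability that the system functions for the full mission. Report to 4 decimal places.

R(output breaker) = exp(−0.000141 × 400) = 0.945161
R(control card) = exp(−0.0000839 × 400) = 0.966997
R(inverter) = exp(−0.000508 × 400) = 0.816115
R(DC bus capacitor) = exp(−0.000696 × 400) = 0.756994
R(static bypass switch) = exp(−0.000208 × 400) = 0.920167
R(battery string) = exp(−0.000337 × 400) = 0.873891
R(rectifier) = exp(−0.000198 × 400) = 0.923855
Parallel (inverter, DC bus capacitor, and static bypass switch): 1 − (1 − 0.816115)(1 − 0.756994)(1 − 0.920167) = 0.996433
Series (output breaker, control card, and [0.996433]): 0.945161 × 0.966997 × 0.996433 = 0.910708
Parallel ([0.910708] and battery string): 1 − (1 − 0.910708)(1 − 0.873891) = 0.988739
Series ([0.988739] and rectifier): 0.988739 × 0.923855 = 0.9135

0.9135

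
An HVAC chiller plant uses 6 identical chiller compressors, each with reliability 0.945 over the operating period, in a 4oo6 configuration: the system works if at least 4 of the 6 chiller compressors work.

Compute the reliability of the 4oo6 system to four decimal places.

0.9971

R = Σ_{i=4}^{6} C(6,i) p^i (1−p)^{6−i} with p = 0.945
C(6,4)·0.945^4·0.055^2 = 0.036186
C(6,5)·0.945^5·0.055^1 = 0.248698
C(6,6)·0.945^6·0.055^0 = 0.712182
Sum = 0.9971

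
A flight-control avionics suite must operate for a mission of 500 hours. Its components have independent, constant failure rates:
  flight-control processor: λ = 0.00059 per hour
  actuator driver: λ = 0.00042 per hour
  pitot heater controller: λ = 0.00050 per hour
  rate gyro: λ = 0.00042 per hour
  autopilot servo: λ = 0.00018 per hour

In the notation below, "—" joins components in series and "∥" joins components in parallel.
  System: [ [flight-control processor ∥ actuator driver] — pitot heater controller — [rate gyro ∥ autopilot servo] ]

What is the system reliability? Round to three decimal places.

0.729

R(flight-control processor) = exp(−0.00059 × 500) = 0.74453
R(actuator driver) = exp(−0.00042 × 500) = 0.81058
R(pitot heater controller) = exp(−0.00050 × 500) = 0.77880
R(rate gyro) = exp(−0.00042 × 500) = 0.81058
R(autopilot servo) = exp(−0.00018 × 500) = 0.91393
Parallel (flight-control processor and actuator driver): 1 − (1 − 0.74453)(1 − 0.81058) = 0.95161
Parallel (rate gyro and autopilot servo): 1 − (1 − 0.81058)(1 − 0.91393) = 0.98370
Series ([0.95161], pitot heater controller, and [0.98370]): 0.95161 × 0.77880 × 0.98370 = 0.729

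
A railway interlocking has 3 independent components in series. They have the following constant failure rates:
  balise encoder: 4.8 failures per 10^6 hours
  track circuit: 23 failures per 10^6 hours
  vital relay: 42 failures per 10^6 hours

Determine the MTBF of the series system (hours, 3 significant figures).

Series of exponential components: λ_sys = Σ λ_i
λ_sys = 0.0000048 + 0.000023 + 0.000042 = 6.9800e-05 /h
MTBF = 1 / λ_sys = 14300 h

14300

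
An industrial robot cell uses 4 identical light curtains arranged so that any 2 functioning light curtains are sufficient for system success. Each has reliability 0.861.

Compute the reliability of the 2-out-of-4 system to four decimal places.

0.9904

R = Σ_{i=2}^{4} C(4,i) p^i (1−p)^{4−i} with p = 0.861
C(4,2)·0.861^2·0.139^2 = 0.085938
C(4,3)·0.861^3·0.139^1 = 0.354882
C(4,4)·0.861^4·0.139^0 = 0.549557
Sum = 0.9904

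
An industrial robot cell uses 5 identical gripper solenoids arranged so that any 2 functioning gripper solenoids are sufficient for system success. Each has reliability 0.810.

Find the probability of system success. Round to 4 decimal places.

R = Σ_{i=2}^{5} C(5,i) p^i (1−p)^{5−i} with p = 0.810
C(5,2)·0.810^2·0.190^3 = 0.045002
C(5,3)·0.810^3·0.190^2 = 0.191850
C(5,4)·0.810^4·0.190^1 = 0.408944
C(5,5)·0.810^5·0.190^0 = 0.348678
Sum = 0.9945

0.9945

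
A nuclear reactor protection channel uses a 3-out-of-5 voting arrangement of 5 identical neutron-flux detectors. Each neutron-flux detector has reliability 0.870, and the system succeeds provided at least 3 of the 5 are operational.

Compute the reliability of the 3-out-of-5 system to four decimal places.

R = Σ_{i=3}^{5} C(5,i) p^i (1−p)^{5−i} with p = 0.870
C(5,3)·0.870^3·0.130^2 = 0.111287
C(5,4)·0.870^4·0.130^1 = 0.372383
C(5,5)·0.870^5·0.130^0 = 0.498421
Sum = 0.9821

0.9821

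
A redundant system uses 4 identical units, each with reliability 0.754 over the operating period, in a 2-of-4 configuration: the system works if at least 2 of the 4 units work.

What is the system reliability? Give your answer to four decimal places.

0.9514

R = Σ_{i=2}^{4} C(4,i) p^i (1−p)^{4−i} with p = 0.754
C(4,2)·0.754^2·0.246^2 = 0.206426
C(4,3)·0.754^3·0.246^1 = 0.421802
C(4,4)·0.754^4·0.246^0 = 0.323210
Sum = 0.9514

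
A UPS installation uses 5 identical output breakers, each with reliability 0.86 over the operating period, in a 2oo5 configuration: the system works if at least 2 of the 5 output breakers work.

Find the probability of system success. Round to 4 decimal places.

R = Σ_{i=2}^{5} C(5,i) p^i (1−p)^{5−i} with p = 0.86
C(5,2)·0.86^2·0.14^3 = 0.020295
C(5,3)·0.86^3·0.14^2 = 0.124667
C(5,4)·0.86^4·0.14^1 = 0.382906
C(5,5)·0.86^5·0.14^0 = 0.470427
Sum = 0.9983

0.9983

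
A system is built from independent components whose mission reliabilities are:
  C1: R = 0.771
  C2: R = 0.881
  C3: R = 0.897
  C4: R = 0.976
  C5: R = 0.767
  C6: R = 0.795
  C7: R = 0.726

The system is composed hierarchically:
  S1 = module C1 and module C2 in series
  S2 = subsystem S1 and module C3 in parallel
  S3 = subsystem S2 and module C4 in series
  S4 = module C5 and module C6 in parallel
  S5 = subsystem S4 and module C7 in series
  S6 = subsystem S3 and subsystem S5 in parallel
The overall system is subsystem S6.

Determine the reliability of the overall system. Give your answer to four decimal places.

0.9826

Series (C1 and C2): 0.771000 × 0.881000 = 0.679251
Parallel ([0.679251] and C3): 1 − (1 − 0.679251)(1 − 0.897000) = 0.966963
Series ([0.966963] and C4): 0.966963 × 0.976000 = 0.943756
Parallel (C5 and C6): 1 − (1 − 0.767000)(1 − 0.795000) = 0.952235
Series ([0.952235] and C7): 0.952235 × 0.726000 = 0.691323
Parallel ([0.943756] and [0.691323]): 1 − (1 − 0.943756)(1 − 0.691323) = 0.9826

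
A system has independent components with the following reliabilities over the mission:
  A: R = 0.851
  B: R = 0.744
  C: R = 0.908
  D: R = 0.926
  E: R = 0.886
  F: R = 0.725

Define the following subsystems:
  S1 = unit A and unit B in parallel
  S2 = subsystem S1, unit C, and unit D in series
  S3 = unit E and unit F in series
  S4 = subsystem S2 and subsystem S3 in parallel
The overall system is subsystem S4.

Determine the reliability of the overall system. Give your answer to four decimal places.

Parallel (A and B): 1 − (1 − 0.851000)(1 − 0.744000) = 0.961856
Series ([0.961856], C, and D): 0.961856 × 0.908000 × 0.926000 = 0.808736
Series (E and F): 0.886000 × 0.725000 = 0.642350
Parallel ([0.808736] and [0.642350]): 1 − (1 − 0.808736)(1 − 0.642350) = 0.9316

0.9316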